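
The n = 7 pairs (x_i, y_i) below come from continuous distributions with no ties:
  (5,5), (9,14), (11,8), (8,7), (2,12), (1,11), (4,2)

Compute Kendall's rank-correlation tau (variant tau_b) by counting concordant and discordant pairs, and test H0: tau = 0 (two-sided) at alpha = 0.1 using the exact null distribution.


Step 1: Enumerate the 21 unordered pairs (i,j) with i<j and classify each by sign(x_j-x_i) * sign(y_j-y_i).
  (1,2):dx=+4,dy=+9->C; (1,3):dx=+6,dy=+3->C; (1,4):dx=+3,dy=+2->C; (1,5):dx=-3,dy=+7->D
  (1,6):dx=-4,dy=+6->D; (1,7):dx=-1,dy=-3->C; (2,3):dx=+2,dy=-6->D; (2,4):dx=-1,dy=-7->C
  (2,5):dx=-7,dy=-2->C; (2,6):dx=-8,dy=-3->C; (2,7):dx=-5,dy=-12->C; (3,4):dx=-3,dy=-1->C
  (3,5):dx=-9,dy=+4->D; (3,6):dx=-10,dy=+3->D; (3,7):dx=-7,dy=-6->C; (4,5):dx=-6,dy=+5->D
  (4,6):dx=-7,dy=+4->D; (4,7):dx=-4,dy=-5->C; (5,6):dx=-1,dy=-1->C; (5,7):dx=+2,dy=-10->D
  (6,7):dx=+3,dy=-9->D
Step 2: C = 12, D = 9, total pairs = 21.
Step 3: tau = (C - D)/(n(n-1)/2) = (12 - 9)/21 = 0.142857.
Step 4: Exact two-sided p-value (enumerate n! = 5040 permutations of y under H0): p = 0.772619.
Step 5: alpha = 0.1. fail to reject H0.

tau_b = 0.1429 (C=12, D=9), p = 0.772619, fail to reject H0.


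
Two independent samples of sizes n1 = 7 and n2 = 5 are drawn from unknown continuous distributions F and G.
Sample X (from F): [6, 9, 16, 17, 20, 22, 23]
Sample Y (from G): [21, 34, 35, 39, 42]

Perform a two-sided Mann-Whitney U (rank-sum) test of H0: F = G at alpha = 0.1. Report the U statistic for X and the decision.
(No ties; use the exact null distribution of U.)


Step 1: Combine and sort all 12 observations; assign midranks.
sorted (value, group): (6,X), (9,X), (16,X), (17,X), (20,X), (21,Y), (22,X), (23,X), (34,Y), (35,Y), (39,Y), (42,Y)
ranks: 6->1, 9->2, 16->3, 17->4, 20->5, 21->6, 22->7, 23->8, 34->9, 35->10, 39->11, 42->12
Step 2: Rank sum for X: R1 = 1 + 2 + 3 + 4 + 5 + 7 + 8 = 30.
Step 3: U_X = R1 - n1(n1+1)/2 = 30 - 7*8/2 = 30 - 28 = 2.
       U_Y = n1*n2 - U_X = 35 - 2 = 33.
Step 4: No ties, so the exact null distribution of U (based on enumerating the C(12,7) = 792 equally likely rank assignments) gives the two-sided p-value.
Step 5: p-value = 0.010101; compare to alpha = 0.1. reject H0.

U_X = 2, p = 0.010101, reject H0 at alpha = 0.1.


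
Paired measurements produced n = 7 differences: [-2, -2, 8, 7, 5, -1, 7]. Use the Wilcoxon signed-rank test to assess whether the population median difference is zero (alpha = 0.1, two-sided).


Step 1: Drop any zero differences (none here) and take |d_i|.
|d| = [2, 2, 8, 7, 5, 1, 7]
Step 2: Midrank |d_i| (ties get averaged ranks).
ranks: |2|->2.5, |2|->2.5, |8|->7, |7|->5.5, |5|->4, |1|->1, |7|->5.5
Step 3: Attach original signs; sum ranks with positive sign and with negative sign.
W+ = 7 + 5.5 + 4 + 5.5 = 22
W- = 2.5 + 2.5 + 1 = 6
(Check: W+ + W- = 28 should equal n(n+1)/2 = 28.)
Step 4: Test statistic W = min(W+, W-) = 6.
Step 5: Ties in |d|, so use the tie-corrected normal approximation.
        E[W] = n(n+1)/4 = 7*8/4 = 14.
        Tie groups: |d|=2 (t=2), |d|=7 (t=2); sum(t^3 - t) = 12.
        Var[W] = n(n+1)(2n+1)/24 - sum(t^3-t)/48 = 840/24 - 12/48 = 34.75.
        z = (W - E[W]) / sqrt(Var[W]) = (6 - 14) / 5.8949 = -1.3571.
        Two-sided p = 2*Phi(z) = 0.174749.
Step 6: alpha = 0.1. fail to reject H0.

W+ = 22, W- = 6, W = min = 6, p = 0.174749, fail to reject H0.


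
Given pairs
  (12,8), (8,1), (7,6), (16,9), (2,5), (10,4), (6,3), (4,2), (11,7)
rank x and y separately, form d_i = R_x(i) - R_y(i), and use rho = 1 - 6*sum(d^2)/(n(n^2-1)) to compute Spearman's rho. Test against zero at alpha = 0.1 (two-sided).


Step 1: Rank x and y separately (midranks; no ties here).
rank(x): 12->8, 8->5, 7->4, 16->9, 2->1, 10->6, 6->3, 4->2, 11->7
rank(y): 8->8, 1->1, 6->6, 9->9, 5->5, 4->4, 3->3, 2->2, 7->7
Step 2: d_i = R_x(i) - R_y(i); compute d_i^2.
  (8-8)^2=0, (5-1)^2=16, (4-6)^2=4, (9-9)^2=0, (1-5)^2=16, (6-4)^2=4, (3-3)^2=0, (2-2)^2=0, (7-7)^2=0
sum(d^2) = 40.
Step 3: rho = 1 - 6*40 / (9*(9^2 - 1)) = 1 - 240/720 = 0.666667.
Step 4: Under H0, t = rho * sqrt((n-2)/(1-rho^2)) = 2.3664 ~ t(7).
Step 5: Two-sided p-value from the t-distribution with 7 df = 0.049867.
Step 6: alpha = 0.1. reject H0.

rho = 0.6667, p = 0.049867, reject H0 at alpha = 0.1.


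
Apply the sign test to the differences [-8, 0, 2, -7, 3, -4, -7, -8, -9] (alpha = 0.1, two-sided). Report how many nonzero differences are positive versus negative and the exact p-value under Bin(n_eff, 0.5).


Step 1: Discard zero differences. Original n = 9; n_eff = number of nonzero differences = 8.
Nonzero differences (with sign): -8, +2, -7, +3, -4, -7, -8, -9
Step 2: Count signs: positive = 2, negative = 6.
Step 3: Under H0: P(positive) = 0.5, so the number of positives S ~ Bin(8, 0.5).
Step 4: Two-sided exact p-value = sum of Bin(8,0.5) probabilities at or below the observed probability = 0.289062.
Step 5: alpha = 0.1. fail to reject H0.

n_eff = 8, pos = 2, neg = 6, p = 0.289062, fail to reject H0.


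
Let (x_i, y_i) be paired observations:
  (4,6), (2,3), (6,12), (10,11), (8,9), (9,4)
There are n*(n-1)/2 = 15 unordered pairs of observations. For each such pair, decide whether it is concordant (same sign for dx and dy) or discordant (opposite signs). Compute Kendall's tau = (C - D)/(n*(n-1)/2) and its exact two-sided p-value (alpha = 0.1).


Step 1: Enumerate the 15 unordered pairs (i,j) with i<j and classify each by sign(x_j-x_i) * sign(y_j-y_i).
  (1,2):dx=-2,dy=-3->C; (1,3):dx=+2,dy=+6->C; (1,4):dx=+6,dy=+5->C; (1,5):dx=+4,dy=+3->C
  (1,6):dx=+5,dy=-2->D; (2,3):dx=+4,dy=+9->C; (2,4):dx=+8,dy=+8->C; (2,5):dx=+6,dy=+6->C
  (2,6):dx=+7,dy=+1->C; (3,4):dx=+4,dy=-1->D; (3,5):dx=+2,dy=-3->D; (3,6):dx=+3,dy=-8->D
  (4,5):dx=-2,dy=-2->C; (4,6):dx=-1,dy=-7->C; (5,6):dx=+1,dy=-5->D
Step 2: C = 10, D = 5, total pairs = 15.
Step 3: tau = (C - D)/(n(n-1)/2) = (10 - 5)/15 = 0.333333.
Step 4: Exact two-sided p-value (enumerate n! = 720 permutations of y under H0): p = 0.469444.
Step 5: alpha = 0.1. fail to reject H0.

tau_b = 0.3333 (C=10, D=5), p = 0.469444, fail to reject H0.


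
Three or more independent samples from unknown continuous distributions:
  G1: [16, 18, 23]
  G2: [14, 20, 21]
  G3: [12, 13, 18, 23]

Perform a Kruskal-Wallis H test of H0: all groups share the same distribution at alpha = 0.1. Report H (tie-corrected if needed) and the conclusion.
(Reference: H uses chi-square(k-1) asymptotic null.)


Step 1: Combine all N = 10 observations and assign midranks.
sorted (value, group, rank): (12,G3,1), (13,G3,2), (14,G2,3), (16,G1,4), (18,G1,5.5), (18,G3,5.5), (20,G2,7), (21,G2,8), (23,G1,9.5), (23,G3,9.5)
Step 2: Sum ranks within each group.
R_1 = 19 (n_1 = 3)
R_2 = 18 (n_2 = 3)
R_3 = 18 (n_3 = 4)
Step 3: H = 12/(N(N+1)) * sum(R_i^2/n_i) - 3(N+1)
     = 12/(10*11) * (19^2/3 + 18^2/3 + 18^2/4) - 3*11
     = 0.109091 * 309.333 - 33
     = 0.745455.
Step 4: Ties present; correction factor C = 1 - 12/(10^3 - 10) = 0.987879. Corrected H = 0.745455 / 0.987879 = 0.754601.
Step 5: Under H0, H ~ chi^2(2); p-value = 0.685710.
Step 6: alpha = 0.1. fail to reject H0.

H = 0.7546, df = 2, p = 0.685710, fail to reject H0.


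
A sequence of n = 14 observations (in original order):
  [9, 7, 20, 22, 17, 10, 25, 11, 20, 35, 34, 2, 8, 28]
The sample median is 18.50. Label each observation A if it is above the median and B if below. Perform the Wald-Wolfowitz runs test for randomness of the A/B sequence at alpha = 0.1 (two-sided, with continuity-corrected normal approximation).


Step 1: Compute median = 18.50; label A = above, B = below.
Labels in order: BBAABBABAAABBA  (n_A = 7, n_B = 7)
Step 2: Count runs R = 8.
Step 3: Under H0 (random ordering), E[R] = 2*n_A*n_B/(n_A+n_B) + 1 = 2*7*7/14 + 1 = 8.0000.
        Var[R] = 2*n_A*n_B*(2*n_A*n_B - n_A - n_B) / ((n_A+n_B)^2 * (n_A+n_B-1)) = 8232/2548 = 3.2308.
        SD[R] = 1.7974.
Step 4: R = E[R], so z = 0 with no continuity correction.
Step 5: Two-sided p-value via normal approximation = 2*(1 - Phi(|z|)) = 1.000000.
Step 6: alpha = 0.1. fail to reject H0.

R = 8, z = 0.0000, p = 1.000000, fail to reject H0.


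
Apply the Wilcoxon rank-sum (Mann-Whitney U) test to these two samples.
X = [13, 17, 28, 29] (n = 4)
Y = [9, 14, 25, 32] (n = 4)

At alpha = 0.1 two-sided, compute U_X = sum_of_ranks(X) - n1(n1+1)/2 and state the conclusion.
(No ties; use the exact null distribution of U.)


Step 1: Combine and sort all 8 observations; assign midranks.
sorted (value, group): (9,Y), (13,X), (14,Y), (17,X), (25,Y), (28,X), (29,X), (32,Y)
ranks: 9->1, 13->2, 14->3, 17->4, 25->5, 28->6, 29->7, 32->8
Step 2: Rank sum for X: R1 = 2 + 4 + 6 + 7 = 19.
Step 3: U_X = R1 - n1(n1+1)/2 = 19 - 4*5/2 = 19 - 10 = 9.
       U_Y = n1*n2 - U_X = 16 - 9 = 7.
Step 4: No ties, so the exact null distribution of U (based on enumerating the C(8,4) = 70 equally likely rank assignments) gives the two-sided p-value.
Step 5: p-value = 0.885714; compare to alpha = 0.1. fail to reject H0.

U_X = 9, p = 0.885714, fail to reject H0 at alpha = 0.1.


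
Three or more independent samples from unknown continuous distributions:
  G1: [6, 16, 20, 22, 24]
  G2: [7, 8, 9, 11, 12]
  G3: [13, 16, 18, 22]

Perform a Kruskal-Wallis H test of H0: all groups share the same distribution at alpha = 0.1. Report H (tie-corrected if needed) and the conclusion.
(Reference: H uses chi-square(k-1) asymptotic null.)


Step 1: Combine all N = 14 observations and assign midranks.
sorted (value, group, rank): (6,G1,1), (7,G2,2), (8,G2,3), (9,G2,4), (11,G2,5), (12,G2,6), (13,G3,7), (16,G1,8.5), (16,G3,8.5), (18,G3,10), (20,G1,11), (22,G1,12.5), (22,G3,12.5), (24,G1,14)
Step 2: Sum ranks within each group.
R_1 = 47 (n_1 = 5)
R_2 = 20 (n_2 = 5)
R_3 = 38 (n_3 = 4)
Step 3: H = 12/(N(N+1)) * sum(R_i^2/n_i) - 3(N+1)
     = 12/(14*15) * (47^2/5 + 20^2/5 + 38^2/4) - 3*15
     = 0.057143 * 882.8 - 45
     = 5.445714.
Step 4: Ties present; correction factor C = 1 - 12/(14^3 - 14) = 0.995604. Corrected H = 5.445714 / 0.995604 = 5.469757.
Step 5: Under H0, H ~ chi^2(2); p-value = 0.064902.
Step 6: alpha = 0.1. reject H0.

H = 5.4698, df = 2, p = 0.064902, reject H0.


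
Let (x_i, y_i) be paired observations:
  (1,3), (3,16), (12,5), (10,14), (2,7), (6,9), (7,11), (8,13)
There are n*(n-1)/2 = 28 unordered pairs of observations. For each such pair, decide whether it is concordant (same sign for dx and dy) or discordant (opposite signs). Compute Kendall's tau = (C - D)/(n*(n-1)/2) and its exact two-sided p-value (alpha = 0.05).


Step 1: Enumerate the 28 unordered pairs (i,j) with i<j and classify each by sign(x_j-x_i) * sign(y_j-y_i).
  (1,2):dx=+2,dy=+13->C; (1,3):dx=+11,dy=+2->C; (1,4):dx=+9,dy=+11->C; (1,5):dx=+1,dy=+4->C
  (1,6):dx=+5,dy=+6->C; (1,7):dx=+6,dy=+8->C; (1,8):dx=+7,dy=+10->C; (2,3):dx=+9,dy=-11->D
  (2,4):dx=+7,dy=-2->D; (2,5):dx=-1,dy=-9->C; (2,6):dx=+3,dy=-7->D; (2,7):dx=+4,dy=-5->D
  (2,8):dx=+5,dy=-3->D; (3,4):dx=-2,dy=+9->D; (3,5):dx=-10,dy=+2->D; (3,6):dx=-6,dy=+4->D
  (3,7):dx=-5,dy=+6->D; (3,8):dx=-4,dy=+8->D; (4,5):dx=-8,dy=-7->C; (4,6):dx=-4,dy=-5->C
  (4,7):dx=-3,dy=-3->C; (4,8):dx=-2,dy=-1->C; (5,6):dx=+4,dy=+2->C; (5,7):dx=+5,dy=+4->C
  (5,8):dx=+6,dy=+6->C; (6,7):dx=+1,dy=+2->C; (6,8):dx=+2,dy=+4->C; (7,8):dx=+1,dy=+2->C
Step 2: C = 18, D = 10, total pairs = 28.
Step 3: tau = (C - D)/(n(n-1)/2) = (18 - 10)/28 = 0.285714.
Step 4: Exact two-sided p-value (enumerate n! = 40320 permutations of y under H0): p = 0.398760.
Step 5: alpha = 0.05. fail to reject H0.

tau_b = 0.2857 (C=18, D=10), p = 0.398760, fail to reject H0.


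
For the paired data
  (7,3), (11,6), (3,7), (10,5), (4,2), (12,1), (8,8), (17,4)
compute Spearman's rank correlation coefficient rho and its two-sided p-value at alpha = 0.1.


Step 1: Rank x and y separately (midranks; no ties here).
rank(x): 7->3, 11->6, 3->1, 10->5, 4->2, 12->7, 8->4, 17->8
rank(y): 3->3, 6->6, 7->7, 5->5, 2->2, 1->1, 8->8, 4->4
Step 2: d_i = R_x(i) - R_y(i); compute d_i^2.
  (3-3)^2=0, (6-6)^2=0, (1-7)^2=36, (5-5)^2=0, (2-2)^2=0, (7-1)^2=36, (4-8)^2=16, (8-4)^2=16
sum(d^2) = 104.
Step 3: rho = 1 - 6*104 / (8*(8^2 - 1)) = 1 - 624/504 = -0.238095.
Step 4: Under H0, t = rho * sqrt((n-2)/(1-rho^2)) = -0.6005 ~ t(6).
Step 5: Two-sided p-value from the t-distribution with 6 df = 0.570156.
Step 6: alpha = 0.1. fail to reject H0.

rho = -0.2381, p = 0.570156, fail to reject H0 at alpha = 0.1.


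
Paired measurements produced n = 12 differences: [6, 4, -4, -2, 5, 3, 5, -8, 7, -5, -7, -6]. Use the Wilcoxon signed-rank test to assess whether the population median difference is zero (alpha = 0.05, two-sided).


Step 1: Drop any zero differences (none here) and take |d_i|.
|d| = [6, 4, 4, 2, 5, 3, 5, 8, 7, 5, 7, 6]
Step 2: Midrank |d_i| (ties get averaged ranks).
ranks: |6|->8.5, |4|->3.5, |4|->3.5, |2|->1, |5|->6, |3|->2, |5|->6, |8|->12, |7|->10.5, |5|->6, |7|->10.5, |6|->8.5
Step 3: Attach original signs; sum ranks with positive sign and with negative sign.
W+ = 8.5 + 3.5 + 6 + 2 + 6 + 10.5 = 36.5
W- = 3.5 + 1 + 12 + 6 + 10.5 + 8.5 = 41.5
(Check: W+ + W- = 78 should equal n(n+1)/2 = 78.)
Step 4: Test statistic W = min(W+, W-) = 36.5.
Step 5: Ties in |d|, so use the tie-corrected normal approximation.
        E[W] = n(n+1)/4 = 12*13/4 = 39.
        Tie groups: |d|=4 (t=2), |d|=5 (t=3), |d|=6 (t=2), |d|=7 (t=2); sum(t^3 - t) = 42.
        Var[W] = n(n+1)(2n+1)/24 - sum(t^3-t)/48 = 3900/24 - 42/48 = 161.625.
        z = (W - E[W]) / sqrt(Var[W]) = (36.5 - 39) / 12.7132 = -0.1966.
        Two-sided p = 2*Phi(z) = 0.844104.
Step 6: alpha = 0.05. fail to reject H0.

W+ = 36.5, W- = 41.5, W = min = 36.5, p = 0.844104, fail to reject H0.


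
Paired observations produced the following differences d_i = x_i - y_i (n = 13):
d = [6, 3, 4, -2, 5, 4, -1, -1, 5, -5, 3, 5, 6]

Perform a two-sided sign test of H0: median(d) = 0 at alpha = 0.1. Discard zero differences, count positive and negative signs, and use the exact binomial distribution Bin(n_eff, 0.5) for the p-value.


Step 1: Discard zero differences. Original n = 13; n_eff = number of nonzero differences = 13.
Nonzero differences (with sign): +6, +3, +4, -2, +5, +4, -1, -1, +5, -5, +3, +5, +6
Step 2: Count signs: positive = 9, negative = 4.
Step 3: Under H0: P(positive) = 0.5, so the number of positives S ~ Bin(13, 0.5).
Step 4: Two-sided exact p-value = sum of Bin(13,0.5) probabilities at or below the observed probability = 0.266846.
Step 5: alpha = 0.1. fail to reject H0.

n_eff = 13, pos = 9, neg = 4, p = 0.266846, fail to reject H0.


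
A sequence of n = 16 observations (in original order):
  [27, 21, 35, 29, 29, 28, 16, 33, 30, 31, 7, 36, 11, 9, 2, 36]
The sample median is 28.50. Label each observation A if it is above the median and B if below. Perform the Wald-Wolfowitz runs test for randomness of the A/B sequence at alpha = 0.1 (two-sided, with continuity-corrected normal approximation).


Step 1: Compute median = 28.50; label A = above, B = below.
Labels in order: BBAAABBAAABABBBA  (n_A = 8, n_B = 8)
Step 2: Count runs R = 8.
Step 3: Under H0 (random ordering), E[R] = 2*n_A*n_B/(n_A+n_B) + 1 = 2*8*8/16 + 1 = 9.0000.
        Var[R] = 2*n_A*n_B*(2*n_A*n_B - n_A - n_B) / ((n_A+n_B)^2 * (n_A+n_B-1)) = 14336/3840 = 3.7333.
        SD[R] = 1.9322.
Step 4: Continuity-corrected z = (R + 0.5 - E[R]) / SD[R] = (8 + 0.5 - 9.0000) / 1.9322 = -0.2588.
Step 5: Two-sided p-value via normal approximation = 2*(1 - Phi(|z|)) = 0.795809.
Step 6: alpha = 0.1. fail to reject H0.

R = 8, z = -0.2588, p = 0.795809, fail to reject H0.


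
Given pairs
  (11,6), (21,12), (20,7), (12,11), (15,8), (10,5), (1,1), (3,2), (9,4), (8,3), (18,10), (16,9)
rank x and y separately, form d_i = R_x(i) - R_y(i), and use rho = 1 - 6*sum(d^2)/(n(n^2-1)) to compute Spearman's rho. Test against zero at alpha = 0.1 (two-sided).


Step 1: Rank x and y separately (midranks; no ties here).
rank(x): 11->6, 21->12, 20->11, 12->7, 15->8, 10->5, 1->1, 3->2, 9->4, 8->3, 18->10, 16->9
rank(y): 6->6, 12->12, 7->7, 11->11, 8->8, 5->5, 1->1, 2->2, 4->4, 3->3, 10->10, 9->9
Step 2: d_i = R_x(i) - R_y(i); compute d_i^2.
  (6-6)^2=0, (12-12)^2=0, (11-7)^2=16, (7-11)^2=16, (8-8)^2=0, (5-5)^2=0, (1-1)^2=0, (2-2)^2=0, (4-4)^2=0, (3-3)^2=0, (10-10)^2=0, (9-9)^2=0
sum(d^2) = 32.
Step 3: rho = 1 - 6*32 / (12*(12^2 - 1)) = 1 - 192/1716 = 0.888112.
Step 4: Under H0, t = rho * sqrt((n-2)/(1-rho^2)) = 6.1103 ~ t(10).
Step 5: Two-sided p-value from the t-distribution with 10 df = 0.000114.
Step 6: alpha = 0.1. reject H0.

rho = 0.8881, p = 0.000114, reject H0 at alpha = 0.1.


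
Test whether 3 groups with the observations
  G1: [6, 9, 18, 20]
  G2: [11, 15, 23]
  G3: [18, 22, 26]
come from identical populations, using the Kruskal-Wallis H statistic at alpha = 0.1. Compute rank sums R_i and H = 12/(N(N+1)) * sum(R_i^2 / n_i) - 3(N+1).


Step 1: Combine all N = 10 observations and assign midranks.
sorted (value, group, rank): (6,G1,1), (9,G1,2), (11,G2,3), (15,G2,4), (18,G1,5.5), (18,G3,5.5), (20,G1,7), (22,G3,8), (23,G2,9), (26,G3,10)
Step 2: Sum ranks within each group.
R_1 = 15.5 (n_1 = 4)
R_2 = 16 (n_2 = 3)
R_3 = 23.5 (n_3 = 3)
Step 3: H = 12/(N(N+1)) * sum(R_i^2/n_i) - 3(N+1)
     = 12/(10*11) * (15.5^2/4 + 16^2/3 + 23.5^2/3) - 3*11
     = 0.109091 * 329.479 - 33
     = 2.943182.
Step 4: Ties present; correction factor C = 1 - 6/(10^3 - 10) = 0.993939. Corrected H = 2.943182 / 0.993939 = 2.961128.
Step 5: Under H0, H ~ chi^2(2); p-value = 0.227509.
Step 6: alpha = 0.1. fail to reject H0.

H = 2.9611, df = 2, p = 0.227509, fail to reject H0.


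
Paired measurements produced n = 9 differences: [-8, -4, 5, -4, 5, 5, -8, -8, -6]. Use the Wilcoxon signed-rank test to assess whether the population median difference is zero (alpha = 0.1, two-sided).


Step 1: Drop any zero differences (none here) and take |d_i|.
|d| = [8, 4, 5, 4, 5, 5, 8, 8, 6]
Step 2: Midrank |d_i| (ties get averaged ranks).
ranks: |8|->8, |4|->1.5, |5|->4, |4|->1.5, |5|->4, |5|->4, |8|->8, |8|->8, |6|->6
Step 3: Attach original signs; sum ranks with positive sign and with negative sign.
W+ = 4 + 4 + 4 = 12
W- = 8 + 1.5 + 1.5 + 8 + 8 + 6 = 33
(Check: W+ + W- = 45 should equal n(n+1)/2 = 45.)
Step 4: Test statistic W = min(W+, W-) = 12.
Step 5: Ties in |d|, so use the tie-corrected normal approximation.
        E[W] = n(n+1)/4 = 9*10/4 = 22.5.
        Tie groups: |d|=4 (t=2), |d|=5 (t=3), |d|=8 (t=3); sum(t^3 - t) = 54.
        Var[W] = n(n+1)(2n+1)/24 - sum(t^3-t)/48 = 1710/24 - 54/48 = 70.125.
        z = (W - E[W]) / sqrt(Var[W]) = (12 - 22.5) / 8.3741 = -1.2539.
        Two-sided p = 2*Phi(z) = 0.209889.
Step 6: alpha = 0.1. fail to reject H0.

W+ = 12, W- = 33, W = min = 12, p = 0.209889, fail to reject H0.


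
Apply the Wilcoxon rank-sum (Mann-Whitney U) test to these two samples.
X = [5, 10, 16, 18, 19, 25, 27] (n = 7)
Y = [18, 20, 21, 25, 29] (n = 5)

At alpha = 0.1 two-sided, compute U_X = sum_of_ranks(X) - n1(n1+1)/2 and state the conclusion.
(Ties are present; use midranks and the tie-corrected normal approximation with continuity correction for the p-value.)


Step 1: Combine and sort all 12 observations; assign midranks.
sorted (value, group): (5,X), (10,X), (16,X), (18,X), (18,Y), (19,X), (20,Y), (21,Y), (25,X), (25,Y), (27,X), (29,Y)
ranks: 5->1, 10->2, 16->3, 18->4.5, 18->4.5, 19->6, 20->7, 21->8, 25->9.5, 25->9.5, 27->11, 29->12
Step 2: Rank sum for X: R1 = 1 + 2 + 3 + 4.5 + 6 + 9.5 + 11 = 37.
Step 3: U_X = R1 - n1(n1+1)/2 = 37 - 7*8/2 = 37 - 28 = 9.
       U_Y = n1*n2 - U_X = 35 - 9 = 26.
Step 4: Ties are present, so use the tie-corrected normal approximation (with continuity correction) for the p-value.
Step 5: p-value = 0.192314; compare to alpha = 0.1. fail to reject H0.

U_X = 9, p = 0.192314, fail to reject H0 at alpha = 0.1.


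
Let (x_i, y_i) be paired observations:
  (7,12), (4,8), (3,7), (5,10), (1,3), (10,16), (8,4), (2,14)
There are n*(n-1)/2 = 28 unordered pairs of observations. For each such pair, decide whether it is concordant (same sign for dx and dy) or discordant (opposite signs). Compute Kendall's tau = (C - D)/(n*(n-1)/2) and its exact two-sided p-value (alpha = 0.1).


Step 1: Enumerate the 28 unordered pairs (i,j) with i<j and classify each by sign(x_j-x_i) * sign(y_j-y_i).
  (1,2):dx=-3,dy=-4->C; (1,3):dx=-4,dy=-5->C; (1,4):dx=-2,dy=-2->C; (1,5):dx=-6,dy=-9->C
  (1,6):dx=+3,dy=+4->C; (1,7):dx=+1,dy=-8->D; (1,8):dx=-5,dy=+2->D; (2,3):dx=-1,dy=-1->C
  (2,4):dx=+1,dy=+2->C; (2,5):dx=-3,dy=-5->C; (2,6):dx=+6,dy=+8->C; (2,7):dx=+4,dy=-4->D
  (2,8):dx=-2,dy=+6->D; (3,4):dx=+2,dy=+3->C; (3,5):dx=-2,dy=-4->C; (3,6):dx=+7,dy=+9->C
  (3,7):dx=+5,dy=-3->D; (3,8):dx=-1,dy=+7->D; (4,5):dx=-4,dy=-7->C; (4,6):dx=+5,dy=+6->C
  (4,7):dx=+3,dy=-6->D; (4,8):dx=-3,dy=+4->D; (5,6):dx=+9,dy=+13->C; (5,7):dx=+7,dy=+1->C
  (5,8):dx=+1,dy=+11->C; (6,7):dx=-2,dy=-12->C; (6,8):dx=-8,dy=-2->C; (7,8):dx=-6,dy=+10->D
Step 2: C = 19, D = 9, total pairs = 28.
Step 3: tau = (C - D)/(n(n-1)/2) = (19 - 9)/28 = 0.357143.
Step 4: Exact two-sided p-value (enumerate n! = 40320 permutations of y under H0): p = 0.275099.
Step 5: alpha = 0.1. fail to reject H0.

tau_b = 0.3571 (C=19, D=9), p = 0.275099, fail to reject H0.


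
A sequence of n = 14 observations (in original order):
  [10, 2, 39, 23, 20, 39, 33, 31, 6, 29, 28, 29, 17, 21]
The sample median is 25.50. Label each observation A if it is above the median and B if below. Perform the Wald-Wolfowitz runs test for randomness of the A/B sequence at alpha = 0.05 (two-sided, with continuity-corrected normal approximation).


Step 1: Compute median = 25.50; label A = above, B = below.
Labels in order: BBABBAAABAAABB  (n_A = 7, n_B = 7)
Step 2: Count runs R = 7.
Step 3: Under H0 (random ordering), E[R] = 2*n_A*n_B/(n_A+n_B) + 1 = 2*7*7/14 + 1 = 8.0000.
        Var[R] = 2*n_A*n_B*(2*n_A*n_B - n_A - n_B) / ((n_A+n_B)^2 * (n_A+n_B-1)) = 8232/2548 = 3.2308.
        SD[R] = 1.7974.
Step 4: Continuity-corrected z = (R + 0.5 - E[R]) / SD[R] = (7 + 0.5 - 8.0000) / 1.7974 = -0.2782.
Step 5: Two-sided p-value via normal approximation = 2*(1 - Phi(|z|)) = 0.780879.
Step 6: alpha = 0.05. fail to reject H0.

R = 7, z = -0.2782, p = 0.780879, fail to reject H0.


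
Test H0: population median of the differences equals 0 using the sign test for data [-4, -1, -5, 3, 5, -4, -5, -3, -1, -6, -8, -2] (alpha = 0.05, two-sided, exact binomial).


Step 1: Discard zero differences. Original n = 12; n_eff = number of nonzero differences = 12.
Nonzero differences (with sign): -4, -1, -5, +3, +5, -4, -5, -3, -1, -6, -8, -2
Step 2: Count signs: positive = 2, negative = 10.
Step 3: Under H0: P(positive) = 0.5, so the number of positives S ~ Bin(12, 0.5).
Step 4: Two-sided exact p-value = sum of Bin(12,0.5) probabilities at or below the observed probability = 0.038574.
Step 5: alpha = 0.05. reject H0.

n_eff = 12, pos = 2, neg = 10, p = 0.038574, reject H0.


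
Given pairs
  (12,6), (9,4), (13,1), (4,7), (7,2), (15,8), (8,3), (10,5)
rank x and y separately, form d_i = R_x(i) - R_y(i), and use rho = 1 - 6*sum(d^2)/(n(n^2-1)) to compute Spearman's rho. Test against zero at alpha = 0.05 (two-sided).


Step 1: Rank x and y separately (midranks; no ties here).
rank(x): 12->6, 9->4, 13->7, 4->1, 7->2, 15->8, 8->3, 10->5
rank(y): 6->6, 4->4, 1->1, 7->7, 2->2, 8->8, 3->3, 5->5
Step 2: d_i = R_x(i) - R_y(i); compute d_i^2.
  (6-6)^2=0, (4-4)^2=0, (7-1)^2=36, (1-7)^2=36, (2-2)^2=0, (8-8)^2=0, (3-3)^2=0, (5-5)^2=0
sum(d^2) = 72.
Step 3: rho = 1 - 6*72 / (8*(8^2 - 1)) = 1 - 432/504 = 0.142857.
Step 4: Under H0, t = rho * sqrt((n-2)/(1-rho^2)) = 0.3536 ~ t(6).
Step 5: Two-sided p-value from the t-distribution with 6 df = 0.735765.
Step 6: alpha = 0.05. fail to reject H0.

rho = 0.1429, p = 0.735765, fail to reject H0 at alpha = 0.05.


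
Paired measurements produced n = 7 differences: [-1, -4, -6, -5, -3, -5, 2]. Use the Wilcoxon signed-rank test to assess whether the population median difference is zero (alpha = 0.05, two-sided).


Step 1: Drop any zero differences (none here) and take |d_i|.
|d| = [1, 4, 6, 5, 3, 5, 2]
Step 2: Midrank |d_i| (ties get averaged ranks).
ranks: |1|->1, |4|->4, |6|->7, |5|->5.5, |3|->3, |5|->5.5, |2|->2
Step 3: Attach original signs; sum ranks with positive sign and with negative sign.
W+ = 2 = 2
W- = 1 + 4 + 7 + 5.5 + 3 + 5.5 = 26
(Check: W+ + W- = 28 should equal n(n+1)/2 = 28.)
Step 4: Test statistic W = min(W+, W-) = 2.
Step 5: Ties in |d|, so use the tie-corrected normal approximation.
        E[W] = n(n+1)/4 = 7*8/4 = 14.
        Tie groups: |d|=5 (t=2); sum(t^3 - t) = 6.
        Var[W] = n(n+1)(2n+1)/24 - sum(t^3-t)/48 = 840/24 - 6/48 = 34.875.
        z = (W - E[W]) / sqrt(Var[W]) = (2 - 14) / 5.9055 = -2.0320.
        Two-sided p = 2*Phi(z) = 0.042153.
Step 6: alpha = 0.05. reject H0.

W+ = 2, W- = 26, W = min = 2, p = 0.042153, reject H0.


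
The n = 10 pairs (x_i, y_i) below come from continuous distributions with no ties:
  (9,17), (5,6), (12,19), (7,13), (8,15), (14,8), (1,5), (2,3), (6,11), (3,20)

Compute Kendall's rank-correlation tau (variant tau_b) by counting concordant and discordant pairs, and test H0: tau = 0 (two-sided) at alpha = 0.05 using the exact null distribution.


Step 1: Enumerate the 45 unordered pairs (i,j) with i<j and classify each by sign(x_j-x_i) * sign(y_j-y_i).
  (1,2):dx=-4,dy=-11->C; (1,3):dx=+3,dy=+2->C; (1,4):dx=-2,dy=-4->C; (1,5):dx=-1,dy=-2->C
  (1,6):dx=+5,dy=-9->D; (1,7):dx=-8,dy=-12->C; (1,8):dx=-7,dy=-14->C; (1,9):dx=-3,dy=-6->C
  (1,10):dx=-6,dy=+3->D; (2,3):dx=+7,dy=+13->C; (2,4):dx=+2,dy=+7->C; (2,5):dx=+3,dy=+9->C
  (2,6):dx=+9,dy=+2->C; (2,7):dx=-4,dy=-1->C; (2,8):dx=-3,dy=-3->C; (2,9):dx=+1,dy=+5->C
  (2,10):dx=-2,dy=+14->D; (3,4):dx=-5,dy=-6->C; (3,5):dx=-4,dy=-4->C; (3,6):dx=+2,dy=-11->D
  (3,7):dx=-11,dy=-14->C; (3,8):dx=-10,dy=-16->C; (3,9):dx=-6,dy=-8->C; (3,10):dx=-9,dy=+1->D
  (4,5):dx=+1,dy=+2->C; (4,6):dx=+7,dy=-5->D; (4,7):dx=-6,dy=-8->C; (4,8):dx=-5,dy=-10->C
  (4,9):dx=-1,dy=-2->C; (4,10):dx=-4,dy=+7->D; (5,6):dx=+6,dy=-7->D; (5,7):dx=-7,dy=-10->C
  (5,8):dx=-6,dy=-12->C; (5,9):dx=-2,dy=-4->C; (5,10):dx=-5,dy=+5->D; (6,7):dx=-13,dy=-3->C
  (6,8):dx=-12,dy=-5->C; (6,9):dx=-8,dy=+3->D; (6,10):dx=-11,dy=+12->D; (7,8):dx=+1,dy=-2->D
  (7,9):dx=+5,dy=+6->C; (7,10):dx=+2,dy=+15->C; (8,9):dx=+4,dy=+8->C; (8,10):dx=+1,dy=+17->C
  (9,10):dx=-3,dy=+9->D
Step 2: C = 32, D = 13, total pairs = 45.
Step 3: tau = (C - D)/(n(n-1)/2) = (32 - 13)/45 = 0.422222.
Step 4: Exact two-sided p-value (enumerate n! = 3628800 permutations of y under H0): p = 0.108313.
Step 5: alpha = 0.05. fail to reject H0.

tau_b = 0.4222 (C=32, D=13), p = 0.108313, fail to reject H0.


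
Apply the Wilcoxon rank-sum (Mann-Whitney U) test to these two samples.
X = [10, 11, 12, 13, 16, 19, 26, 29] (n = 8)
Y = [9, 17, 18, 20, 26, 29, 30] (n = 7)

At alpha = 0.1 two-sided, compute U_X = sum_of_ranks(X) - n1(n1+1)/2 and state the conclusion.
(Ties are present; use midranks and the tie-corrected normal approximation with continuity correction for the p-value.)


Step 1: Combine and sort all 15 observations; assign midranks.
sorted (value, group): (9,Y), (10,X), (11,X), (12,X), (13,X), (16,X), (17,Y), (18,Y), (19,X), (20,Y), (26,X), (26,Y), (29,X), (29,Y), (30,Y)
ranks: 9->1, 10->2, 11->3, 12->4, 13->5, 16->6, 17->7, 18->8, 19->9, 20->10, 26->11.5, 26->11.5, 29->13.5, 29->13.5, 30->15
Step 2: Rank sum for X: R1 = 2 + 3 + 4 + 5 + 6 + 9 + 11.5 + 13.5 = 54.
Step 3: U_X = R1 - n1(n1+1)/2 = 54 - 8*9/2 = 54 - 36 = 18.
       U_Y = n1*n2 - U_X = 56 - 18 = 38.
Step 4: Ties are present, so use the tie-corrected normal approximation (with continuity correction) for the p-value.
Step 5: p-value = 0.270731; compare to alpha = 0.1. fail to reject H0.

U_X = 18, p = 0.270731, fail to reject H0 at alpha = 0.1.


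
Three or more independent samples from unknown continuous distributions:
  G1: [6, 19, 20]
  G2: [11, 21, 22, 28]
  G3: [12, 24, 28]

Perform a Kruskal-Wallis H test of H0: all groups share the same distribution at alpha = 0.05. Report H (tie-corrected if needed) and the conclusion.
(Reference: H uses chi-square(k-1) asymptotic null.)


Step 1: Combine all N = 10 observations and assign midranks.
sorted (value, group, rank): (6,G1,1), (11,G2,2), (12,G3,3), (19,G1,4), (20,G1,5), (21,G2,6), (22,G2,7), (24,G3,8), (28,G2,9.5), (28,G3,9.5)
Step 2: Sum ranks within each group.
R_1 = 10 (n_1 = 3)
R_2 = 24.5 (n_2 = 4)
R_3 = 20.5 (n_3 = 3)
Step 3: H = 12/(N(N+1)) * sum(R_i^2/n_i) - 3(N+1)
     = 12/(10*11) * (10^2/3 + 24.5^2/4 + 20.5^2/3) - 3*11
     = 0.109091 * 323.479 - 33
     = 2.288636.
Step 4: Ties present; correction factor C = 1 - 6/(10^3 - 10) = 0.993939. Corrected H = 2.288636 / 0.993939 = 2.302591.
Step 5: Under H0, H ~ chi^2(2); p-value = 0.316227.
Step 6: alpha = 0.05. fail to reject H0.

H = 2.3026, df = 2, p = 0.316227, fail to reject H0.


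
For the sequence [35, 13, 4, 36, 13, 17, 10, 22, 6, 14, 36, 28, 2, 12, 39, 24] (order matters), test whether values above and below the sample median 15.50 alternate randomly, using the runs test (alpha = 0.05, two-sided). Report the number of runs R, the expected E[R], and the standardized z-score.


Step 1: Compute median = 15.50; label A = above, B = below.
Labels in order: ABBABABABBAABBAA  (n_A = 8, n_B = 8)
Step 2: Count runs R = 11.
Step 3: Under H0 (random ordering), E[R] = 2*n_A*n_B/(n_A+n_B) + 1 = 2*8*8/16 + 1 = 9.0000.
        Var[R] = 2*n_A*n_B*(2*n_A*n_B - n_A - n_B) / ((n_A+n_B)^2 * (n_A+n_B-1)) = 14336/3840 = 3.7333.
        SD[R] = 1.9322.
Step 4: Continuity-corrected z = (R - 0.5 - E[R]) / SD[R] = (11 - 0.5 - 9.0000) / 1.9322 = 0.7763.
Step 5: Two-sided p-value via normal approximation = 2*(1 - Phi(|z|)) = 0.437558.
Step 6: alpha = 0.05. fail to reject H0.

R = 11, z = 0.7763, p = 0.437558, fail to reject H0.


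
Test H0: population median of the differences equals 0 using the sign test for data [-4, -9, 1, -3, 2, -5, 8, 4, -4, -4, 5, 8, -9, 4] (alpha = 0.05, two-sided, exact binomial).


Step 1: Discard zero differences. Original n = 14; n_eff = number of nonzero differences = 14.
Nonzero differences (with sign): -4, -9, +1, -3, +2, -5, +8, +4, -4, -4, +5, +8, -9, +4
Step 2: Count signs: positive = 7, negative = 7.
Step 3: Under H0: P(positive) = 0.5, so the number of positives S ~ Bin(14, 0.5).
Step 4: Two-sided exact p-value = sum of Bin(14,0.5) probabilities at or below the observed probability = 1.000000.
Step 5: alpha = 0.05. fail to reject H0.

n_eff = 14, pos = 7, neg = 7, p = 1.000000, fail to reject H0.


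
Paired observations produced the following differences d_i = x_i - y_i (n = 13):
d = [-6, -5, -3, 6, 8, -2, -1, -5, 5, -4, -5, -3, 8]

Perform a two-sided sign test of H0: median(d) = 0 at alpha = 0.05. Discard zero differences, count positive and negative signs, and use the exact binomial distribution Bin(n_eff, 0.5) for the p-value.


Step 1: Discard zero differences. Original n = 13; n_eff = number of nonzero differences = 13.
Nonzero differences (with sign): -6, -5, -3, +6, +8, -2, -1, -5, +5, -4, -5, -3, +8
Step 2: Count signs: positive = 4, negative = 9.
Step 3: Under H0: P(positive) = 0.5, so the number of positives S ~ Bin(13, 0.5).
Step 4: Two-sided exact p-value = sum of Bin(13,0.5) probabilities at or below the observed probability = 0.266846.
Step 5: alpha = 0.05. fail to reject H0.

n_eff = 13, pos = 4, neg = 9, p = 0.266846, fail to reject H0.


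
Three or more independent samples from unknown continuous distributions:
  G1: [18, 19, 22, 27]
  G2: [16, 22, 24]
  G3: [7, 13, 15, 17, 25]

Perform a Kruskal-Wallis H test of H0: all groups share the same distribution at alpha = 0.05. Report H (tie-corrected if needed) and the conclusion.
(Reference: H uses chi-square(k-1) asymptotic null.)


Step 1: Combine all N = 12 observations and assign midranks.
sorted (value, group, rank): (7,G3,1), (13,G3,2), (15,G3,3), (16,G2,4), (17,G3,5), (18,G1,6), (19,G1,7), (22,G1,8.5), (22,G2,8.5), (24,G2,10), (25,G3,11), (27,G1,12)
Step 2: Sum ranks within each group.
R_1 = 33.5 (n_1 = 4)
R_2 = 22.5 (n_2 = 3)
R_3 = 22 (n_3 = 5)
Step 3: H = 12/(N(N+1)) * sum(R_i^2/n_i) - 3(N+1)
     = 12/(12*13) * (33.5^2/4 + 22.5^2/3 + 22^2/5) - 3*13
     = 0.076923 * 546.112 - 39
     = 3.008654.
Step 4: Ties present; correction factor C = 1 - 6/(12^3 - 12) = 0.996503. Corrected H = 3.008654 / 0.996503 = 3.019211.
Step 5: Under H0, H ~ chi^2(2); p-value = 0.220997.
Step 6: alpha = 0.05. fail to reject H0.

H = 3.0192, df = 2, p = 0.220997, fail to reject H0.


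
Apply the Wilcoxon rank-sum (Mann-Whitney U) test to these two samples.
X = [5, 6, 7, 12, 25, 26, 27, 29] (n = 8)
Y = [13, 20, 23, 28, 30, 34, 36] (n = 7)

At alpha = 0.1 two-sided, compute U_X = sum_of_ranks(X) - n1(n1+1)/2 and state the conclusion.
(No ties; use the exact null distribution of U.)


Step 1: Combine and sort all 15 observations; assign midranks.
sorted (value, group): (5,X), (6,X), (7,X), (12,X), (13,Y), (20,Y), (23,Y), (25,X), (26,X), (27,X), (28,Y), (29,X), (30,Y), (34,Y), (36,Y)
ranks: 5->1, 6->2, 7->3, 12->4, 13->5, 20->6, 23->7, 25->8, 26->9, 27->10, 28->11, 29->12, 30->13, 34->14, 36->15
Step 2: Rank sum for X: R1 = 1 + 2 + 3 + 4 + 8 + 9 + 10 + 12 = 49.
Step 3: U_X = R1 - n1(n1+1)/2 = 49 - 8*9/2 = 49 - 36 = 13.
       U_Y = n1*n2 - U_X = 56 - 13 = 43.
Step 4: No ties, so the exact null distribution of U (based on enumerating the C(15,8) = 6435 equally likely rank assignments) gives the two-sided p-value.
Step 5: p-value = 0.093862; compare to alpha = 0.1. reject H0.

U_X = 13, p = 0.093862, reject H0 at alpha = 0.1.


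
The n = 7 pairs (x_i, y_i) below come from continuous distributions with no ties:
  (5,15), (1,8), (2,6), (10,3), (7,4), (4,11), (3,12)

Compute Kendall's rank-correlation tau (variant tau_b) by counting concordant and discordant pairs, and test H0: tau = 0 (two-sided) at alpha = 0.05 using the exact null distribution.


Step 1: Enumerate the 21 unordered pairs (i,j) with i<j and classify each by sign(x_j-x_i) * sign(y_j-y_i).
  (1,2):dx=-4,dy=-7->C; (1,3):dx=-3,dy=-9->C; (1,4):dx=+5,dy=-12->D; (1,5):dx=+2,dy=-11->D
  (1,6):dx=-1,dy=-4->C; (1,7):dx=-2,dy=-3->C; (2,3):dx=+1,dy=-2->D; (2,4):dx=+9,dy=-5->D
  (2,5):dx=+6,dy=-4->D; (2,6):dx=+3,dy=+3->C; (2,7):dx=+2,dy=+4->C; (3,4):dx=+8,dy=-3->D
  (3,5):dx=+5,dy=-2->D; (3,6):dx=+2,dy=+5->C; (3,7):dx=+1,dy=+6->C; (4,5):dx=-3,dy=+1->D
  (4,6):dx=-6,dy=+8->D; (4,7):dx=-7,dy=+9->D; (5,6):dx=-3,dy=+7->D; (5,7):dx=-4,dy=+8->D
  (6,7):dx=-1,dy=+1->D
Step 2: C = 8, D = 13, total pairs = 21.
Step 3: tau = (C - D)/(n(n-1)/2) = (8 - 13)/21 = -0.238095.
Step 4: Exact two-sided p-value (enumerate n! = 5040 permutations of y under H0): p = 0.561905.
Step 5: alpha = 0.05. fail to reject H0.

tau_b = -0.2381 (C=8, D=13), p = 0.561905, fail to reject H0.


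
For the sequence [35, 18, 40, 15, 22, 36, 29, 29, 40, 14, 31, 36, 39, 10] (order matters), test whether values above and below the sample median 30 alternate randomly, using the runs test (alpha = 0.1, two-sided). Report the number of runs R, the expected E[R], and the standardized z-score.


Step 1: Compute median = 30; label A = above, B = below.
Labels in order: ABABBABBABAAAB  (n_A = 7, n_B = 7)
Step 2: Count runs R = 10.
Step 3: Under H0 (random ordering), E[R] = 2*n_A*n_B/(n_A+n_B) + 1 = 2*7*7/14 + 1 = 8.0000.
        Var[R] = 2*n_A*n_B*(2*n_A*n_B - n_A - n_B) / ((n_A+n_B)^2 * (n_A+n_B-1)) = 8232/2548 = 3.2308.
        SD[R] = 1.7974.
Step 4: Continuity-corrected z = (R - 0.5 - E[R]) / SD[R] = (10 - 0.5 - 8.0000) / 1.7974 = 0.8345.
Step 5: Two-sided p-value via normal approximation = 2*(1 - Phi(|z|)) = 0.403986.
Step 6: alpha = 0.1. fail to reject H0.

R = 10, z = 0.8345, p = 0.403986, fail to reject H0.


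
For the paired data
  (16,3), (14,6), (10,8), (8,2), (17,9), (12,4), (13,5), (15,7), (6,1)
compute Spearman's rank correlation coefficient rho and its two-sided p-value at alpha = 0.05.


Step 1: Rank x and y separately (midranks; no ties here).
rank(x): 16->8, 14->6, 10->3, 8->2, 17->9, 12->4, 13->5, 15->7, 6->1
rank(y): 3->3, 6->6, 8->8, 2->2, 9->9, 4->4, 5->5, 7->7, 1->1
Step 2: d_i = R_x(i) - R_y(i); compute d_i^2.
  (8-3)^2=25, (6-6)^2=0, (3-8)^2=25, (2-2)^2=0, (9-9)^2=0, (4-4)^2=0, (5-5)^2=0, (7-7)^2=0, (1-1)^2=0
sum(d^2) = 50.
Step 3: rho = 1 - 6*50 / (9*(9^2 - 1)) = 1 - 300/720 = 0.583333.
Step 4: Under H0, t = rho * sqrt((n-2)/(1-rho^2)) = 1.9001 ~ t(7).
Step 5: Two-sided p-value from the t-distribution with 7 df = 0.099186.
Step 6: alpha = 0.05. fail to reject H0.

rho = 0.5833, p = 0.099186, fail to reject H0 at alpha = 0.05.


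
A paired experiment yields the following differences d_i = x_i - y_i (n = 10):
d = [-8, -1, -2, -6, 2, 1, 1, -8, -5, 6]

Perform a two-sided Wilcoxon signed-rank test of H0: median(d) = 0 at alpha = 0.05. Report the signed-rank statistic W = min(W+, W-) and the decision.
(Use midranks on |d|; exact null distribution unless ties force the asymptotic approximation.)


Step 1: Drop any zero differences (none here) and take |d_i|.
|d| = [8, 1, 2, 6, 2, 1, 1, 8, 5, 6]
Step 2: Midrank |d_i| (ties get averaged ranks).
ranks: |8|->9.5, |1|->2, |2|->4.5, |6|->7.5, |2|->4.5, |1|->2, |1|->2, |8|->9.5, |5|->6, |6|->7.5
Step 3: Attach original signs; sum ranks with positive sign and with negative sign.
W+ = 4.5 + 2 + 2 + 7.5 = 16
W- = 9.5 + 2 + 4.5 + 7.5 + 9.5 + 6 = 39
(Check: W+ + W- = 55 should equal n(n+1)/2 = 55.)
Step 4: Test statistic W = min(W+, W-) = 16.
Step 5: Ties in |d|, so use the tie-corrected normal approximation.
        E[W] = n(n+1)/4 = 10*11/4 = 27.5.
        Tie groups: |d|=1 (t=3), |d|=2 (t=2), |d|=6 (t=2), |d|=8 (t=2); sum(t^3 - t) = 42.
        Var[W] = n(n+1)(2n+1)/24 - sum(t^3-t)/48 = 2310/24 - 42/48 = 95.375.
        z = (W - E[W]) / sqrt(Var[W]) = (16 - 27.5) / 9.7660 = -1.1776.
        Two-sided p = 2*Phi(z) = 0.238975.
Step 6: alpha = 0.05. fail to reject H0.

W+ = 16, W- = 39, W = min = 16, p = 0.238975, fail to reject H0.


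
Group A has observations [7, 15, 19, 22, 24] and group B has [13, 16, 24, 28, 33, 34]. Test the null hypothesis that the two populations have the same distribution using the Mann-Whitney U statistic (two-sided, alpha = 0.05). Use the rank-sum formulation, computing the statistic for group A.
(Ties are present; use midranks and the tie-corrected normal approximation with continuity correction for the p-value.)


Step 1: Combine and sort all 11 observations; assign midranks.
sorted (value, group): (7,X), (13,Y), (15,X), (16,Y), (19,X), (22,X), (24,X), (24,Y), (28,Y), (33,Y), (34,Y)
ranks: 7->1, 13->2, 15->3, 16->4, 19->5, 22->6, 24->7.5, 24->7.5, 28->9, 33->10, 34->11
Step 2: Rank sum for X: R1 = 1 + 3 + 5 + 6 + 7.5 = 22.5.
Step 3: U_X = R1 - n1(n1+1)/2 = 22.5 - 5*6/2 = 22.5 - 15 = 7.5.
       U_Y = n1*n2 - U_X = 30 - 7.5 = 22.5.
Step 4: Ties are present, so use the tie-corrected normal approximation (with continuity correction) for the p-value.
Step 5: p-value = 0.200217; compare to alpha = 0.05. fail to reject H0.

U_X = 7.5, p = 0.200217, fail to reject H0 at alpha = 0.05.


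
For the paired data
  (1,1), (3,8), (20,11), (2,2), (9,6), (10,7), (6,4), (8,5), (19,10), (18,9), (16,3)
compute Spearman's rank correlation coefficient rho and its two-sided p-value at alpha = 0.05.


Step 1: Rank x and y separately (midranks; no ties here).
rank(x): 1->1, 3->3, 20->11, 2->2, 9->6, 10->7, 6->4, 8->5, 19->10, 18->9, 16->8
rank(y): 1->1, 8->8, 11->11, 2->2, 6->6, 7->7, 4->4, 5->5, 10->10, 9->9, 3->3
Step 2: d_i = R_x(i) - R_y(i); compute d_i^2.
  (1-1)^2=0, (3-8)^2=25, (11-11)^2=0, (2-2)^2=0, (6-6)^2=0, (7-7)^2=0, (4-4)^2=0, (5-5)^2=0, (10-10)^2=0, (9-9)^2=0, (8-3)^2=25
sum(d^2) = 50.
Step 3: rho = 1 - 6*50 / (11*(11^2 - 1)) = 1 - 300/1320 = 0.772727.
Step 4: Under H0, t = rho * sqrt((n-2)/(1-rho^2)) = 3.6522 ~ t(9).
Step 5: Two-sided p-value from the t-distribution with 9 df = 0.005299.
Step 6: alpha = 0.05. reject H0.

rho = 0.7727, p = 0.005299, reject H0 at alpha = 0.05.


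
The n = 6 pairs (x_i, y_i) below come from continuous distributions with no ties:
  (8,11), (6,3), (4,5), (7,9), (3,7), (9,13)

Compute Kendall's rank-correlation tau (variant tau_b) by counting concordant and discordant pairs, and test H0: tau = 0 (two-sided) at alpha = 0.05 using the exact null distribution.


Step 1: Enumerate the 15 unordered pairs (i,j) with i<j and classify each by sign(x_j-x_i) * sign(y_j-y_i).
  (1,2):dx=-2,dy=-8->C; (1,3):dx=-4,dy=-6->C; (1,4):dx=-1,dy=-2->C; (1,5):dx=-5,dy=-4->C
  (1,6):dx=+1,dy=+2->C; (2,3):dx=-2,dy=+2->D; (2,4):dx=+1,dy=+6->C; (2,5):dx=-3,dy=+4->D
  (2,6):dx=+3,dy=+10->C; (3,4):dx=+3,dy=+4->C; (3,5):dx=-1,dy=+2->D; (3,6):dx=+5,dy=+8->C
  (4,5):dx=-4,dy=-2->C; (4,6):dx=+2,dy=+4->C; (5,6):dx=+6,dy=+6->C
Step 2: C = 12, D = 3, total pairs = 15.
Step 3: tau = (C - D)/(n(n-1)/2) = (12 - 3)/15 = 0.600000.
Step 4: Exact two-sided p-value (enumerate n! = 720 permutations of y under H0): p = 0.136111.
Step 5: alpha = 0.05. fail to reject H0.

tau_b = 0.6000 (C=12, D=3), p = 0.136111, fail to reject H0.
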